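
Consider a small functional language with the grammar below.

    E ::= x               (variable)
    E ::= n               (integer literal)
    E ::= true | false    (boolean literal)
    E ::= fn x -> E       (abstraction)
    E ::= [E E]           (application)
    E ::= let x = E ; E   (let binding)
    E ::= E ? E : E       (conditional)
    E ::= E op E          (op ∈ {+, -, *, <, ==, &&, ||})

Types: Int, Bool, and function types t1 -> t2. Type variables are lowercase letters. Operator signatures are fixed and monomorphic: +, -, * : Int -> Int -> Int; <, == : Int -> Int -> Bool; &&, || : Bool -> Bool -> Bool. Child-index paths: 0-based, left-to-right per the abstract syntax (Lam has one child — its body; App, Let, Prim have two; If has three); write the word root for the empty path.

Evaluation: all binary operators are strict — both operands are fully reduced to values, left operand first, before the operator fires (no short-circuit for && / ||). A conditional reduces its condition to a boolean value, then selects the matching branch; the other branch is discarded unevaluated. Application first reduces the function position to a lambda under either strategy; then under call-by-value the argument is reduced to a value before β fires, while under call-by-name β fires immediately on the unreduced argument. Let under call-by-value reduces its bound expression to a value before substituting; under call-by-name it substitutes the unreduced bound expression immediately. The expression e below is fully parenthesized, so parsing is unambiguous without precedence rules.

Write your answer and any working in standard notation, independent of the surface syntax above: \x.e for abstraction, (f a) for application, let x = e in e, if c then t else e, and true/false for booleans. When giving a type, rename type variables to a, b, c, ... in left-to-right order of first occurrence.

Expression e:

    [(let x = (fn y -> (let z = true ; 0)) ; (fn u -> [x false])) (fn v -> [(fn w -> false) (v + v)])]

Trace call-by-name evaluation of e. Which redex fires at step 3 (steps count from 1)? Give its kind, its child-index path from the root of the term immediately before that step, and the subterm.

Derivation:
step 0: ((let x = (\y.(let z = true in 0)) in (\u.(x false))) (\v.((\w.false) (v + v))))
step 1: [let@0] ((\u.((\y.(let z = true in 0)) false)) (\v.((\w.false) (v + v))))
step 2: [beta@root] ((\y.(let z = true in 0)) false)
step 3: [beta@root] (let z = true in 0)

Answer: beta at root : ((\y.(let z = true in 0)) false)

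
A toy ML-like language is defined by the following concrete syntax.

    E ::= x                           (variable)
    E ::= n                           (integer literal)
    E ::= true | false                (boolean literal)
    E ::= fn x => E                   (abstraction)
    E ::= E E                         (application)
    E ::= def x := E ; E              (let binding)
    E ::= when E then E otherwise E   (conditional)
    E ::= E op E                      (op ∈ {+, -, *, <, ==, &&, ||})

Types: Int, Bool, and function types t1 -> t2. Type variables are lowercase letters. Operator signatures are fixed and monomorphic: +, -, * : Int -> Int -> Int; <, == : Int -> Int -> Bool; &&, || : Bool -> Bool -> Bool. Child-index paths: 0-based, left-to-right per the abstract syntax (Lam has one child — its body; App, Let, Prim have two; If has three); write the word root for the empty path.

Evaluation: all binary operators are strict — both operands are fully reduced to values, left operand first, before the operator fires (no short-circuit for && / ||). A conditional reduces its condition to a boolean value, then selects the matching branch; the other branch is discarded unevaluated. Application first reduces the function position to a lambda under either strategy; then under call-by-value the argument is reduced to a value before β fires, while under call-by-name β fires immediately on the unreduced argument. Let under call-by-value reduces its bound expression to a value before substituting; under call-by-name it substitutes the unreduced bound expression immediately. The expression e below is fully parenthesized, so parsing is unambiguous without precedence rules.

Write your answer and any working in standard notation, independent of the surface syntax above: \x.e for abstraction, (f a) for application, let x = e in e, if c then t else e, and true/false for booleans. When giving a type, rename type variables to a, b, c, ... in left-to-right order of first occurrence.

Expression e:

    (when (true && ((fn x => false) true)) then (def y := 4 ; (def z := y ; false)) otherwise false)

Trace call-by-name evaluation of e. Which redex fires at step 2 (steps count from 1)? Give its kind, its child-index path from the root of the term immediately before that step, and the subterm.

Derivation:
step 0: (if (true && ((\x.false) true)) then (let y = 4 in (let z = y in false)) else false)
step 1: [beta@0.1] (if (true && false) then (let y = 4 in (let z = y in false)) else false)
step 2: [delta@0] (if false then (let y = 4 in (let z = y in false)) else false)

Answer: delta at 0 : (true && false)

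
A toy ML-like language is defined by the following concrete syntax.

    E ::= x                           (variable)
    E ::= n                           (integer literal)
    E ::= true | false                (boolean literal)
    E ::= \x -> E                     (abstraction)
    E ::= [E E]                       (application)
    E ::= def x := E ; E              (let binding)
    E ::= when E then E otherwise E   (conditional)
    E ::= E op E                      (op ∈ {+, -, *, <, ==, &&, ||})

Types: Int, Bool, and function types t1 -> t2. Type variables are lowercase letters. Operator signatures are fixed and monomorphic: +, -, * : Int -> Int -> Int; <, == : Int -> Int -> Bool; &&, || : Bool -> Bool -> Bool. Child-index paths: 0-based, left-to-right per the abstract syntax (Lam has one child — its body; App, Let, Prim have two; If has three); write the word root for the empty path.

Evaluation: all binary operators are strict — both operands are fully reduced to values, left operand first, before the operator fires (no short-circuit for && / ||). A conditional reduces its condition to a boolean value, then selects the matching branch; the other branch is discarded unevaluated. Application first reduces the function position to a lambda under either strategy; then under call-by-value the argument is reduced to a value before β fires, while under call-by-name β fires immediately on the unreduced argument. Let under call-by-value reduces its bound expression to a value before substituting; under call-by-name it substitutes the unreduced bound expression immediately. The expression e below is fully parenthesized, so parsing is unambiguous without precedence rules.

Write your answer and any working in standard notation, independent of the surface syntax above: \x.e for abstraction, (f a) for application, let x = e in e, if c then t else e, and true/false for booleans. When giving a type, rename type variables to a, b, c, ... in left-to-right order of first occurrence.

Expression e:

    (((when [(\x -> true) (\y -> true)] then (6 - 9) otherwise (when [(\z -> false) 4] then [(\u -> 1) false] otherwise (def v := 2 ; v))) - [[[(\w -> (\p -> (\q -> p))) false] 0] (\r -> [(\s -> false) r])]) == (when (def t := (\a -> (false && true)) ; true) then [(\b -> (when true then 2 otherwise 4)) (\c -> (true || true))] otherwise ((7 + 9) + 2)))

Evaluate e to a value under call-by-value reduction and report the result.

Answer: false

Derivation:
step 0: (((if ((\x.true) (\y.true)) then (6 - 9) else (if ((\z.false) 4) then ((\u.1) false) else (let v = 2 in v))) - ((((\w.(\p.(\q.p))) false) 0) (\r.((\s.false) r)))) == (if (let t = (\a.(false && true)) in true) then ((\b.(if true then 2 else 4)) (\c.(true || true))) else ((7 + 9) + 2)))
step 1: [beta@0.0.0] (((if true then (6 - 9) else (if ((\z.false) 4) then ((\u.1) false) else (let v = 2 in v))) - ((((\w.(\p.(\q.p))) false) 0) (\r.((\s.false) r)))) == (if (let t = (\a.(false && true)) in true) then ((\b.(if true then 2 else 4)) (\c.(true || true))) else ((7 + 9) + 2)))
step 2: [if@0.0] (((6 - 9) - ((((\w.(\p.(\q.p))) false) 0) (\r.((\s.false) r)))) == (if (let t = (\a.(false && true)) in true) then ((\b.(if true then 2 else 4)) (\c.(true || true))) else ((7 + 9) + 2)))
step 3: [delta@0.0] ((-3 - ((((\w.(\p.(\q.p))) false) 0) (\r.((\s.false) r)))) == (if (let t = (\a.(false && true)) in true) then ((\b.(if true then 2 else 4)) (\c.(true || true))) else ((7 + 9) + 2)))
step 4: [beta@0.1.0.0] ((-3 - (((\p.(\q.p)) 0) (\r.((\s.false) r)))) == (if (let t = (\a.(false && true)) in true) then ((\b.(if true then 2 else 4)) (\c.(true || true))) else ((7 + 9) + 2)))
step 5: [beta@0.1.0] ((-3 - ((\q.0) (\r.((\s.false) r)))) == (if (let t = (\a.(false && true)) in true) then ((\b.(if true then 2 else 4)) (\c.(true || true))) else ((7 + 9) + 2)))
step 6: [beta@0.1] ((-3 - 0) == (if (let t = (\a.(false && true)) in true) then ((\b.(if true then 2 else 4)) (\c.(true || true))) else ((7 + 9) + 2)))
step 7: [delta@0] (-3 == (if (let t = (\a.(false && true)) in true) then ((\b.(if true then 2 else 4)) (\c.(true || true))) else ((7 + 9) + 2)))
step 8: [let@1.0] (-3 == (if true then ((\b.(if true then 2 else 4)) (\c.(true || true))) else ((7 + 9) + 2)))
step 9: [if@1] (-3 == ((\b.(if true then 2 else 4)) (\c.(true || true))))
step 10: [beta@1] (-3 == (if true then 2 else 4))
step 11: [if@1] (-3 == 2)
step 12: [delta@root] false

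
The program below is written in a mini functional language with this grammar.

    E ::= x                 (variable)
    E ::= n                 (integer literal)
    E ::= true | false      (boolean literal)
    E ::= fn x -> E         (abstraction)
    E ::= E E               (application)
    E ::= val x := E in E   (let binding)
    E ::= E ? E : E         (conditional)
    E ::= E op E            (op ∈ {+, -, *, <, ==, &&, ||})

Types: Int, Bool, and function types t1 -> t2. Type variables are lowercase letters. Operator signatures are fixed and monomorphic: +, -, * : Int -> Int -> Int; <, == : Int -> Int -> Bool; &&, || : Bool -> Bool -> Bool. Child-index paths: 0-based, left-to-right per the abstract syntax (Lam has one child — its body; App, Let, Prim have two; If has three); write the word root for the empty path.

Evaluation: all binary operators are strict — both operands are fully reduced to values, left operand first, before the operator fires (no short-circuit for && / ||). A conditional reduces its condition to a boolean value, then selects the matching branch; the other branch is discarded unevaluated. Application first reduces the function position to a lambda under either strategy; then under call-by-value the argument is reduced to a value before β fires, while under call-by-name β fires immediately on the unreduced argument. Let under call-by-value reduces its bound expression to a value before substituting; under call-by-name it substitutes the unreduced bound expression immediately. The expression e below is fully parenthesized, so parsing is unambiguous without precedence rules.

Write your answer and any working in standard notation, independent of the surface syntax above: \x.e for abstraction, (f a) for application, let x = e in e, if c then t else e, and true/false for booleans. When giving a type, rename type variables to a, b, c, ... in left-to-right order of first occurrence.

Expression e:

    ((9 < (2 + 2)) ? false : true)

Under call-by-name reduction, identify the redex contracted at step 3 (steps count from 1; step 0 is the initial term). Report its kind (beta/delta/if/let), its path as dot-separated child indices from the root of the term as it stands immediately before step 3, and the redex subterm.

Trace:
step 0: (if (9 < (2 + 2)) then false else true)
step 1: [delta@0.1] (if (9 < 4) then false else true)
step 2: [delta@0] (if false then false else true)
step 3: [if@root] true

Answer: if at root : (if false then false else true)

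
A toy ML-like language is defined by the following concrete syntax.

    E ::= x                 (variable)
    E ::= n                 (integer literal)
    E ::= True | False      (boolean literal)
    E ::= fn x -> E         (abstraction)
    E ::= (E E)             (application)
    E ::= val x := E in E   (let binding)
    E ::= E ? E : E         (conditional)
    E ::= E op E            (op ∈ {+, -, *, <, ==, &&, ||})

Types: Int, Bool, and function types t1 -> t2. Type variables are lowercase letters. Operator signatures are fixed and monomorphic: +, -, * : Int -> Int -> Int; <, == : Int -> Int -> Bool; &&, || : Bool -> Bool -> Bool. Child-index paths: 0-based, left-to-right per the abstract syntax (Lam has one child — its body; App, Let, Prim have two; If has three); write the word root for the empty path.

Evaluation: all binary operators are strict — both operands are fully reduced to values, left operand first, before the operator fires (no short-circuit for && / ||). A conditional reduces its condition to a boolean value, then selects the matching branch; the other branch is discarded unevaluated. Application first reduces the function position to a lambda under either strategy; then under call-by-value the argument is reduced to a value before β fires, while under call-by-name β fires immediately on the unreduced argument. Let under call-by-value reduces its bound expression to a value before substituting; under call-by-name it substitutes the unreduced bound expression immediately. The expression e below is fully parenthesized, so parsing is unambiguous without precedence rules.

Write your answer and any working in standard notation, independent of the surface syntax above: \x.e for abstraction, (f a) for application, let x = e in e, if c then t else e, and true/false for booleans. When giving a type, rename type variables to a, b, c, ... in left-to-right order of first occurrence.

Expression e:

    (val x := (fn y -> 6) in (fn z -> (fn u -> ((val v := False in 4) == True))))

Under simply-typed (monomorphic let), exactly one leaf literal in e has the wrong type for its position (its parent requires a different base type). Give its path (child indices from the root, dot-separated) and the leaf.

Answer: 1.0.0.1 : true

Derivation:
\y._ : a -> Int
let x : a -> Int
let v : Bool
  unify Int ~ Int
  unify Bool ~ Int
  FAIL: mismatch Bool ~ Int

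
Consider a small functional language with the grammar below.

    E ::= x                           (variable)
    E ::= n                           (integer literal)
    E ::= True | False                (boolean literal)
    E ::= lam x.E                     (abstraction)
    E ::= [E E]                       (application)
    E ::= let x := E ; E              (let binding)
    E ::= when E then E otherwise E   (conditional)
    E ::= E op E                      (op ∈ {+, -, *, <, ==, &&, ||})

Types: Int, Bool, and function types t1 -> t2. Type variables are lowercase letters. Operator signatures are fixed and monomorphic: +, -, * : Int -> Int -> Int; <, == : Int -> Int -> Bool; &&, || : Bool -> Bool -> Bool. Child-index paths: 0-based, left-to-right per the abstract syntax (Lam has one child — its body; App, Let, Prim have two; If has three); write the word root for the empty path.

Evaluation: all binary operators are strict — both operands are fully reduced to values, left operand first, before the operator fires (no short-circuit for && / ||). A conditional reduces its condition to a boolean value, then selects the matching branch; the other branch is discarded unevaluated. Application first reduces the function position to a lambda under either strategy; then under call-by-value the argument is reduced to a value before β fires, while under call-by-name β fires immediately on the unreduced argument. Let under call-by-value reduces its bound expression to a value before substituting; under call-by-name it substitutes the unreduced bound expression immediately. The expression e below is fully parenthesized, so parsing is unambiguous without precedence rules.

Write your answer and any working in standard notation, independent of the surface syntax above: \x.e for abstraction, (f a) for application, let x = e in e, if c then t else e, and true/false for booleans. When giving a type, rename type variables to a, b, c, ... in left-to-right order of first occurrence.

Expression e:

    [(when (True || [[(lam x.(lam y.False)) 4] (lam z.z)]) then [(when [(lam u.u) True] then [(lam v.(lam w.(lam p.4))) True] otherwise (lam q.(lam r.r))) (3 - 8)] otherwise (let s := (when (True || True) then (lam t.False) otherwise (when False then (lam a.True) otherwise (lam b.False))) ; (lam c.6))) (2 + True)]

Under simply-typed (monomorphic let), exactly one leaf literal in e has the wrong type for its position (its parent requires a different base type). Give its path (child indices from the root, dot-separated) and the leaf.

Trace:
  unify Bool ~ Bool
\y._ : b -> Bool
\x._ : a -> b -> Bool
  unify a -> b -> Bool ~ Int -> c
  unify a ~ Int
  unify b -> Bool ~ c
_ _ : b -> Bool
z : d
\z._ : d -> d
  unify b -> Bool ~ (d -> d) -> e
  unify b ~ d -> d
  unify Bool ~ e
_ _ : Bool
  unify Bool ~ Bool
  unify Bool ~ Bool
u : f
\u._ : f -> f
  unify f -> f ~ Bool -> g
  unify f ~ Bool
  unify Bool ~ g
_ _ : Bool
  unify Bool ~ Bool
\p._ : j -> Int
\w._ : i -> j -> Int
\v._ : h -> i -> j -> Int
  unify h -> i -> j -> Int ~ Bool -> k
  unify h ~ Bool
  unify i -> j -> Int ~ k
_ _ : i -> j -> Int
r : m
\r._ : m -> m
\q._ : l -> m -> m
  unify i -> j -> Int ~ l -> m -> m
  unify i ~ l
  unify j -> Int ~ m -> m
  unify j ~ m
  unify Int ~ m
  unify Int ~ Int
  unify Int ~ Int
  unify l -> Int -> Int ~ Int -> n
  unify l ~ Int
  unify Int -> Int ~ n
_ _ : Int -> Int
  unify Bool ~ Bool
  unify Bool ~ Bool
  unify Bool ~ Bool
\t._ : o -> Bool
  unify Bool ~ Bool
\a._ : p -> Bool
\b._ : q -> Bool
  unify p -> Bool ~ q -> Bool
  unify p ~ q
  unify Bool ~ Bool
  unify o -> Bool ~ q -> Bool
  unify o ~ q
  unify Bool ~ Bool
let s : q -> Bool
\c._ : r -> Int
  unify Int -> Int ~ r -> Int
  unify Int ~ r
  unify Int ~ Int
  unify Int ~ Int
  unify Bool ~ Int
  FAIL: mismatch Bool ~ Int

Answer: 1.1 : true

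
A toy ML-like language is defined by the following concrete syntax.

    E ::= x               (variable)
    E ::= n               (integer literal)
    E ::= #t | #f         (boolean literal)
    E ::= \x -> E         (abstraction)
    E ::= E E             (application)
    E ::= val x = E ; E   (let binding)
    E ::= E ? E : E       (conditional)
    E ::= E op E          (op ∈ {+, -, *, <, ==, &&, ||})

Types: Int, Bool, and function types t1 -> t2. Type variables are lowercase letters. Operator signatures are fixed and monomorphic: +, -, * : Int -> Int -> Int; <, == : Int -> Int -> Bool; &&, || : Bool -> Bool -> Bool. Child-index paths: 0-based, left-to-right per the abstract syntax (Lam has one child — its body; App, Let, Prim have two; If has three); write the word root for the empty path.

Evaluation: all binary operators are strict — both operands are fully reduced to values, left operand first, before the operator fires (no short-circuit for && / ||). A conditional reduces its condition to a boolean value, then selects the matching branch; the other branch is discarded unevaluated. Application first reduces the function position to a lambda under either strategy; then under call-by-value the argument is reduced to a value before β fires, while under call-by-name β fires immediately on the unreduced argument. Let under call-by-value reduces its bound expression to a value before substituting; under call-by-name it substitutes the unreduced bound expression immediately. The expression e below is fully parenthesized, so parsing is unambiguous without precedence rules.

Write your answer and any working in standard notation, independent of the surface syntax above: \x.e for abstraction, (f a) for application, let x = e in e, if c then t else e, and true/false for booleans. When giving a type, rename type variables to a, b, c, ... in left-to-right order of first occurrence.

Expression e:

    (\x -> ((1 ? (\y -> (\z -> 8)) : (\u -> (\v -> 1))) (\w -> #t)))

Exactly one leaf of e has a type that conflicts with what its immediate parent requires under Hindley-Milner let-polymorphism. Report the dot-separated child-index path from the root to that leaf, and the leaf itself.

Working:
  unify Int ~ Bool
  FAIL: mismatch Int ~ Bool

Answer: 0.0.0 : 1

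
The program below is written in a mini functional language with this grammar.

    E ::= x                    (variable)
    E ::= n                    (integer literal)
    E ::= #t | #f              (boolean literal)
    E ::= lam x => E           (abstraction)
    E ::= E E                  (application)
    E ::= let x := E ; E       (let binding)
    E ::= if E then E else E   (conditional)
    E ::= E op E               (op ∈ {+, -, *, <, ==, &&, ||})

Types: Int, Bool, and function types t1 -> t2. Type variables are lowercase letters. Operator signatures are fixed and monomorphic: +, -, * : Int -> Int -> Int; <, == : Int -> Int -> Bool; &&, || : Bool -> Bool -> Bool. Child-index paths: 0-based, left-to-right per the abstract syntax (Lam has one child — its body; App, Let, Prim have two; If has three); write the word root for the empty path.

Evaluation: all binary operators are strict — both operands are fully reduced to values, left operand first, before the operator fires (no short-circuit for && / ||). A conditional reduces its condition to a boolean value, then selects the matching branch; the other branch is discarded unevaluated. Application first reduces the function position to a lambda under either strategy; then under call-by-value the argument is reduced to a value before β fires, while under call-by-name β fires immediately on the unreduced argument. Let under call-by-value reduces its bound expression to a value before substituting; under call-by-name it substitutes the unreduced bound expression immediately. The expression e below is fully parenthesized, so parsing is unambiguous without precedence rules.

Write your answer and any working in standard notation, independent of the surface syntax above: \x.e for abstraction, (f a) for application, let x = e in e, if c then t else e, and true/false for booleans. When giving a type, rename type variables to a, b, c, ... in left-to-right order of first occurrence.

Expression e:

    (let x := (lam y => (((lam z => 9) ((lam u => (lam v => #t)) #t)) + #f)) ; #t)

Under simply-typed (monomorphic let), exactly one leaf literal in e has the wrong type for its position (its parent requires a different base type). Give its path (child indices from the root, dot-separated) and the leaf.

Answer: 0.0.1 : false

Working:
\z._ : b -> Int
\v._ : d -> Bool
\u._ : c -> d -> Bool
  unify c -> d -> Bool ~ Bool -> e
  unify c ~ Bool
  unify d -> Bool ~ e
_ _ : d -> Bool
  unify b -> Int ~ (d -> Bool) -> f
  unify b ~ d -> Bool
  unify Int ~ f
_ _ : Int
  unify Int ~ Int
  unify Bool ~ Int
  FAIL: mismatch Bool ~ Int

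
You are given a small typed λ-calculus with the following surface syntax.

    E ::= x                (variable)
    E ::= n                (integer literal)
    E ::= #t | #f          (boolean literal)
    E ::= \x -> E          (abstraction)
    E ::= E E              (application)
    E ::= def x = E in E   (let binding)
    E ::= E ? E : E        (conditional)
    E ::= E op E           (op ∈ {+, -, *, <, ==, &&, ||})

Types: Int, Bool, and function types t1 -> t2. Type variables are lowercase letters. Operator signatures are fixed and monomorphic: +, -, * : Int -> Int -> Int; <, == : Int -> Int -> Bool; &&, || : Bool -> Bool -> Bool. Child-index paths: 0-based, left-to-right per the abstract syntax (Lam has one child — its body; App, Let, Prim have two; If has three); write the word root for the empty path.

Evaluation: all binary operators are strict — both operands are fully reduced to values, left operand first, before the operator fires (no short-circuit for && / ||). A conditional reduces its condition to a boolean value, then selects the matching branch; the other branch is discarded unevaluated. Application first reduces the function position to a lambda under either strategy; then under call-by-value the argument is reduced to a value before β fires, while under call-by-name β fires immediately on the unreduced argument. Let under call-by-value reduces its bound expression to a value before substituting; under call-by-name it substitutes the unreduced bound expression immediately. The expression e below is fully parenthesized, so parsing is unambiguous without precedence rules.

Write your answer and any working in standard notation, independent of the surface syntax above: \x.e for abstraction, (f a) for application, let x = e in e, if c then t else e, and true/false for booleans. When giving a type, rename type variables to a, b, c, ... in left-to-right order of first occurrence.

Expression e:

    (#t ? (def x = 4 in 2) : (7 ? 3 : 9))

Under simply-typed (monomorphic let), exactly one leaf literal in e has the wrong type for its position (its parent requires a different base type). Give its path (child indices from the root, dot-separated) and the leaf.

Answer: 2.0 : 7

Working:
  unify Bool ~ Bool
let x : Int
  unify Int ~ Bool
  FAIL: mismatch Int ~ Bool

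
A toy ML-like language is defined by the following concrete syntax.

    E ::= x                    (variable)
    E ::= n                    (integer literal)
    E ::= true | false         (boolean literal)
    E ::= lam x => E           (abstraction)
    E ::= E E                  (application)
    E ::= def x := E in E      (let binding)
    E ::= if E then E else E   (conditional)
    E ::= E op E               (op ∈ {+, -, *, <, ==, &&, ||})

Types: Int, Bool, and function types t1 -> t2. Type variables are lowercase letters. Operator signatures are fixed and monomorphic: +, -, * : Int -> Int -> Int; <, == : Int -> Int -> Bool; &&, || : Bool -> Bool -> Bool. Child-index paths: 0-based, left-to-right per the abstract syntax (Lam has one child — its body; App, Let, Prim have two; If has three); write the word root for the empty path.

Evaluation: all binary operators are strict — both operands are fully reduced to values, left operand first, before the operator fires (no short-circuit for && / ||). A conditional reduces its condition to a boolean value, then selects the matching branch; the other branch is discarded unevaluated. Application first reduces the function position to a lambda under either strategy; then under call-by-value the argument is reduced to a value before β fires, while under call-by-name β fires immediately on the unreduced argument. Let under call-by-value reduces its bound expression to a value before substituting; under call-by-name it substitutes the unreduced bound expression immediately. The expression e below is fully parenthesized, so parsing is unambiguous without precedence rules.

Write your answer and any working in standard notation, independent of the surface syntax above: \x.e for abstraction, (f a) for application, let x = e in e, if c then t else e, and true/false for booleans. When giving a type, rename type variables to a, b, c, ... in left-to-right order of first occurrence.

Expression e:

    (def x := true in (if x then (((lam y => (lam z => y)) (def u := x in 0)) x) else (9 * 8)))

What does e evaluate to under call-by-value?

Answer: 0

Trace:
step 0: (let x = true in (if x then (((\y.(\z.y)) (let u = x in 0)) x) else (9 * 8)))
step 1: [let@root] (if true then (((\y.(\z.y)) (let u = true in 0)) true) else (9 * 8))
step 2: [if@root] (((\y.(\z.y)) (let u = true in 0)) true)
step 3: [let@0.1] (((\y.(\z.y)) 0) true)
step 4: [beta@0] ((\z.0) true)
step 5: [beta@root] 0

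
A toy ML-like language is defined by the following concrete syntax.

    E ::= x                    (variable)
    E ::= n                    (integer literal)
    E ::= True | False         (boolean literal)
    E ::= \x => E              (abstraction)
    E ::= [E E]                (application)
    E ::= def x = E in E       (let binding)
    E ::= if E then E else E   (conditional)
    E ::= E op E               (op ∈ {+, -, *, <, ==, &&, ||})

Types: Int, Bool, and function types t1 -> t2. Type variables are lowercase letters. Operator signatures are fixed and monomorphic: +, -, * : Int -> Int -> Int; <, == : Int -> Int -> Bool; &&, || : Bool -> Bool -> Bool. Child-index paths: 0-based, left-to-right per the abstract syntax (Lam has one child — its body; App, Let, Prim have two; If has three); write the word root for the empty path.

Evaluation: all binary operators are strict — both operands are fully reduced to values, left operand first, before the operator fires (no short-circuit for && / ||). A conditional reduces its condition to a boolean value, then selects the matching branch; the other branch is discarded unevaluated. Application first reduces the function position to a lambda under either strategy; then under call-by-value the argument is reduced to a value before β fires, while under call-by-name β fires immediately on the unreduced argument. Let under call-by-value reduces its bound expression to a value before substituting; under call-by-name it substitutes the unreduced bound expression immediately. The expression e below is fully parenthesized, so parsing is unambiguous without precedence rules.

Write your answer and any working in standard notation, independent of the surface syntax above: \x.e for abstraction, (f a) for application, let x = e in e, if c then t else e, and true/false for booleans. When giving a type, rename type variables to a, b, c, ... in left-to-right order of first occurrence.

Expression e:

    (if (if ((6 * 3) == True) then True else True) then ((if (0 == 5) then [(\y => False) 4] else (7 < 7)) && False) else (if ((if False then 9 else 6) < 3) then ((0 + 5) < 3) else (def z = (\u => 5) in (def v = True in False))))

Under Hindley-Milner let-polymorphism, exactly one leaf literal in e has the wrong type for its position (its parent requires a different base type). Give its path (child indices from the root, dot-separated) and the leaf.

Answer: 0.0.1 : true

Derivation:
  unify Int ~ Int
  unify Int ~ Int
  unify Int ~ Int
  unify Bool ~ Int
  FAIL: mismatch Bool ~ Int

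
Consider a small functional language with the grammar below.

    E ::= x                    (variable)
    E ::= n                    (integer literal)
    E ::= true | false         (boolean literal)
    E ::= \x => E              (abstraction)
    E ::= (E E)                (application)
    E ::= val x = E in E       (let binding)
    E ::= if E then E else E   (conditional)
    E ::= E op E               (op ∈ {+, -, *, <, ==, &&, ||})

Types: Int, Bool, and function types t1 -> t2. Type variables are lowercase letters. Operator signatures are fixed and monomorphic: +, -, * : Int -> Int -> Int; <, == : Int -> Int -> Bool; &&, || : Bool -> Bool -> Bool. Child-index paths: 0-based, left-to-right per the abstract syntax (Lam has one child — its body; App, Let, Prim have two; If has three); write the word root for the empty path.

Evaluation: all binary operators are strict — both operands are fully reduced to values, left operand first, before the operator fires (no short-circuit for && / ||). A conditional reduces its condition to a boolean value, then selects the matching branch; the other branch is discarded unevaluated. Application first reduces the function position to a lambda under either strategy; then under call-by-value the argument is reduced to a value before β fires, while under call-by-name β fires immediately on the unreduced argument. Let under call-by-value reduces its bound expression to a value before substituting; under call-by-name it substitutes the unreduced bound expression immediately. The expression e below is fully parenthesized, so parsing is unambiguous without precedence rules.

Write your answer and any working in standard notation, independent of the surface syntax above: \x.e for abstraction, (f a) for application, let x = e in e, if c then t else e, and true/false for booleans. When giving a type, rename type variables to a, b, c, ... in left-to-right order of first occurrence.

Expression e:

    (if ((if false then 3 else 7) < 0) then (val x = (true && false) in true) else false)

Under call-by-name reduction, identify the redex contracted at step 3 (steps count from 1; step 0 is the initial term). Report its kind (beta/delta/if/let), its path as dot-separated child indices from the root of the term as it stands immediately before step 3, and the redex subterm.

Answer: if at root : (if false then (let x = (true && false) in true) else false)

Derivation:
step 0: (if ((if false then 3 else 7) < 0) then (let x = (true && false) in true) else false)
step 1: [if@0.0] (if (7 < 0) then (let x = (true && false) in true) else false)
step 2: [delta@0] (if false then (let x = (true && false) in true) else false)
step 3: [if@root] false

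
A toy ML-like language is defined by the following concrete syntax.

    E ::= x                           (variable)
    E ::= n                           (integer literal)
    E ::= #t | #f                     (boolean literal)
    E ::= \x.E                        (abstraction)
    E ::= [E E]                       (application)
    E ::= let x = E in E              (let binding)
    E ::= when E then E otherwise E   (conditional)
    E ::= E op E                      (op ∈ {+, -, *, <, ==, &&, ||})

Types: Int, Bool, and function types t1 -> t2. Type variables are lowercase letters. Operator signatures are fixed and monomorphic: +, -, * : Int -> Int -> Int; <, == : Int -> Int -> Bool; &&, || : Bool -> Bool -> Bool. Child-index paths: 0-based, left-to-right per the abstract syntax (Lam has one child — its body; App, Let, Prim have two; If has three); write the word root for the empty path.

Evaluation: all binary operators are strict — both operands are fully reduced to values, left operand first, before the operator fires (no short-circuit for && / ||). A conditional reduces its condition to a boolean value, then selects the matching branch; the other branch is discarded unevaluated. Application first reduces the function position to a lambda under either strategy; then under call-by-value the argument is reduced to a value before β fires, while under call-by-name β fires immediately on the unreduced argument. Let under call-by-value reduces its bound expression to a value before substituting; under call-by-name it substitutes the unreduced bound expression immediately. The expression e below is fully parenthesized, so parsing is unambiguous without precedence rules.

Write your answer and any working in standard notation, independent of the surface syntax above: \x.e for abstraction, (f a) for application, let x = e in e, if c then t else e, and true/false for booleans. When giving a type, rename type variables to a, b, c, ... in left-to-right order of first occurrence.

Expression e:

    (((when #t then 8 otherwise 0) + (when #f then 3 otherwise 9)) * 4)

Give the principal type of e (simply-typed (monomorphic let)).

Answer: Int

Trace:
  unify Bool ~ Bool
  unify Int ~ Int
  unify Int ~ Int
  unify Bool ~ Bool
  unify Int ~ Int
  unify Int ~ Int
  unify Int ~ Int
  unify Int ~ Int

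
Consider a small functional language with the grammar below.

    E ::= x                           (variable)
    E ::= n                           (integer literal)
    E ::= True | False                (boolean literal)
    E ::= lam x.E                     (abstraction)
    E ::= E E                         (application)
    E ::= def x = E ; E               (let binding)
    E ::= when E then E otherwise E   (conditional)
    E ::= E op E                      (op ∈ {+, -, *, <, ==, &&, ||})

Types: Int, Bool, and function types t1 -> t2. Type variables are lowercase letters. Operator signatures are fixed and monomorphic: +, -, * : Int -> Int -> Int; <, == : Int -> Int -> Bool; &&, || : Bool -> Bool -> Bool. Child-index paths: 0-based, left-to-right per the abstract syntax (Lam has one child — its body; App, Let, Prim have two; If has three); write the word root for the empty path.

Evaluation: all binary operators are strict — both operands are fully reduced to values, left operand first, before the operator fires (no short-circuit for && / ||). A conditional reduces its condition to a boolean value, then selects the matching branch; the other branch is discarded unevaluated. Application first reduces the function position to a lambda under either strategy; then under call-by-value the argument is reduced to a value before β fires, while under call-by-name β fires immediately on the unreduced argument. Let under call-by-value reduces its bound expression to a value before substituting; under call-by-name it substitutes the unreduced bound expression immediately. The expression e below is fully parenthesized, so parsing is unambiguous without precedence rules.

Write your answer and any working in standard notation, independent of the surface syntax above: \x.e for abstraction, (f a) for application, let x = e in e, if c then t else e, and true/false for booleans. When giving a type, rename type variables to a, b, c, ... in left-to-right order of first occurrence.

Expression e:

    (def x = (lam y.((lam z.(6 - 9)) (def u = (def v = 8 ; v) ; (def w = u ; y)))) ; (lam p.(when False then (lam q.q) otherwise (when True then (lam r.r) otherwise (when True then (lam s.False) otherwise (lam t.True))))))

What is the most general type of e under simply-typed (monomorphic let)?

Answer: a -> Bool -> Bool

Derivation:
  unify Int ~ Int
  unify Int ~ Int
\z._ : b -> Int
let v : Int
v : Int
let u : Int
u : Int
let w : Int
y : a
  unify b -> Int ~ a -> c
  unify b ~ a
  unify Int ~ c
_ _ : Int
\y._ : a -> Int
let x : a -> Int
  unify Bool ~ Bool
q : e
\q._ : e -> e
  unify Bool ~ Bool
r : f
\r._ : f -> f
  unify Bool ~ Bool
\s._ : g -> Bool
\t._ : h -> Bool
  unify g -> Bool ~ h -> Bool
  unify g ~ h
  unify Bool ~ Bool
  unify f -> f ~ h -> Bool
  unify f ~ h
  unify h ~ Bool
  unify e -> e ~ Bool -> Bool
  unify e ~ Bool
  unify Bool ~ Bool
\p._ : d -> Bool -> Bool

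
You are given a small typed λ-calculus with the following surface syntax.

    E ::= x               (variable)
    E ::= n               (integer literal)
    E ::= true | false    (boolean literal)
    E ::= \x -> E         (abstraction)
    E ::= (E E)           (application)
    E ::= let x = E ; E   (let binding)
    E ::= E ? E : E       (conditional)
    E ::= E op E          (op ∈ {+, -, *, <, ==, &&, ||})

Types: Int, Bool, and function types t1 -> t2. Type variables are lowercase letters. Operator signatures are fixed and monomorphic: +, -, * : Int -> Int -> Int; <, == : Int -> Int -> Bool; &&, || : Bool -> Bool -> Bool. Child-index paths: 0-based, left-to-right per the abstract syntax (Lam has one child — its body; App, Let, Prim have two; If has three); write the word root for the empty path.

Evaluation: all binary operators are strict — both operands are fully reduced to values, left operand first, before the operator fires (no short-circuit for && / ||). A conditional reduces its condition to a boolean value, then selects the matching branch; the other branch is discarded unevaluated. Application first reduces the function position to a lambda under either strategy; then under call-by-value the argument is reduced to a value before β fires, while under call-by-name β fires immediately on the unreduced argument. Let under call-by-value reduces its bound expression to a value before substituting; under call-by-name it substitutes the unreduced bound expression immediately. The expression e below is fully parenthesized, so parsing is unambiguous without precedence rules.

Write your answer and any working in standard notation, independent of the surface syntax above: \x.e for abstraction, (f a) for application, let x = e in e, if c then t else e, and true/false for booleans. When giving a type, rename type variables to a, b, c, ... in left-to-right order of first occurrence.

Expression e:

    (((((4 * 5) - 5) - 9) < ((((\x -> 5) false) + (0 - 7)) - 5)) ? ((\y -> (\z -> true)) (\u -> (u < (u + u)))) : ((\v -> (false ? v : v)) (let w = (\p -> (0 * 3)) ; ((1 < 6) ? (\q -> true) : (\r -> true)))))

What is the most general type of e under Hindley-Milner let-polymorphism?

Trace:
  unify Int ~ Int
  unify Int ~ Int
  unify Int ~ Int
  unify Int ~ Int
  unify Int ~ Int
  unify Int ~ Int
  unify Int ~ Int
\x._ : a -> Int
  unify a -> Int ~ Bool -> b
  unify a ~ Bool
  unify Int ~ b
_ _ : Int
  unify Int ~ Int
  unify Int ~ Int
  unify Int ~ Int
  unify Int ~ Int
  unify Int ~ Int
  unify Int ~ Int
  unify Int ~ Int
  unify Bool ~ Bool
\z._ : d -> Bool
\y._ : c -> d -> Bool
u : e
  unify e ~ Int
u : Int
  unify Int ~ Int
u : Int
  unify Int ~ Int
  unify Int ~ Int
\u._ : Int -> Bool
  unify c -> d -> Bool ~ (Int -> Bool) -> f
  unify c ~ Int -> Bool
  unify d -> Bool ~ f
_ _ : d -> Bool
  unify Bool ~ Bool
v : g
v : g
  unify g ~ g
\v._ : g -> g
  unify Int ~ Int
  unify Int ~ Int
\p._ : h -> Int
let w : forall. h -> Int
  unify Int ~ Int
  unify Int ~ Int
  unify Bool ~ Bool
\q._ : i -> Bool
\r._ : j -> Bool
  unify i -> Bool ~ j -> Bool
  unify i ~ j
  unify Bool ~ Bool
  unify g -> g ~ (j -> Bool) -> k
  unify g ~ j -> Bool
  unify j -> Bool ~ k
_ _ : j -> Bool
  unify d -> Bool ~ j -> Bool
  unify d ~ j
  unify Bool ~ Bool

Answer: a -> Bool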